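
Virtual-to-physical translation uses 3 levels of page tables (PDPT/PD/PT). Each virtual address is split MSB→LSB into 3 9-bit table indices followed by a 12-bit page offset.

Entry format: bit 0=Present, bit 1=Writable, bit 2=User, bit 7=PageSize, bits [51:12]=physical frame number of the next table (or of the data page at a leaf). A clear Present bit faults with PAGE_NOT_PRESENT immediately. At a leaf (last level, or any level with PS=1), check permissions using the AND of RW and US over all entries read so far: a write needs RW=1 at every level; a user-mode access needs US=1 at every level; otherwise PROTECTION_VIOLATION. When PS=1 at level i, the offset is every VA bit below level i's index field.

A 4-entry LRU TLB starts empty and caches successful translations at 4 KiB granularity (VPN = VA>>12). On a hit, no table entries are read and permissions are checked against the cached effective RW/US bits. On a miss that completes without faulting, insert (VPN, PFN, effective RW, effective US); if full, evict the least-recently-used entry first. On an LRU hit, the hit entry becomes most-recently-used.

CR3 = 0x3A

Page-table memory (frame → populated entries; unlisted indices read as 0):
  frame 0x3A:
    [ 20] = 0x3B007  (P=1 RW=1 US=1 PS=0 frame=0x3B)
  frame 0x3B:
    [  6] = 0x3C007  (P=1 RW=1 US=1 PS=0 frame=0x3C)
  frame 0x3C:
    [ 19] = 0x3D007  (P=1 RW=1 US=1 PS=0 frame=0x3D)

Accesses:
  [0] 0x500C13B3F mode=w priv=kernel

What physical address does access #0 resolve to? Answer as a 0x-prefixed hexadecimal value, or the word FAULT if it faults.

Per-access translation:
#0 VA=0x500C13B3F (w,kernel):
  lvl0: tbl 0x3A, slot 20 ⇒ 0x3B007 (P1/RW1/US1/PS0)
  lvl1: tbl 0x3B, slot 6 ⇒ 0x3C007 (P1/RW1/US1/PS0)
  lvl2: tbl 0x3C, slot 19 ⇒ 0x3D007 (P1/RW1/US1/PS0)
  → PA=0x3DB3F  (3 entries read)

Access #0 PA: 0x3DB3F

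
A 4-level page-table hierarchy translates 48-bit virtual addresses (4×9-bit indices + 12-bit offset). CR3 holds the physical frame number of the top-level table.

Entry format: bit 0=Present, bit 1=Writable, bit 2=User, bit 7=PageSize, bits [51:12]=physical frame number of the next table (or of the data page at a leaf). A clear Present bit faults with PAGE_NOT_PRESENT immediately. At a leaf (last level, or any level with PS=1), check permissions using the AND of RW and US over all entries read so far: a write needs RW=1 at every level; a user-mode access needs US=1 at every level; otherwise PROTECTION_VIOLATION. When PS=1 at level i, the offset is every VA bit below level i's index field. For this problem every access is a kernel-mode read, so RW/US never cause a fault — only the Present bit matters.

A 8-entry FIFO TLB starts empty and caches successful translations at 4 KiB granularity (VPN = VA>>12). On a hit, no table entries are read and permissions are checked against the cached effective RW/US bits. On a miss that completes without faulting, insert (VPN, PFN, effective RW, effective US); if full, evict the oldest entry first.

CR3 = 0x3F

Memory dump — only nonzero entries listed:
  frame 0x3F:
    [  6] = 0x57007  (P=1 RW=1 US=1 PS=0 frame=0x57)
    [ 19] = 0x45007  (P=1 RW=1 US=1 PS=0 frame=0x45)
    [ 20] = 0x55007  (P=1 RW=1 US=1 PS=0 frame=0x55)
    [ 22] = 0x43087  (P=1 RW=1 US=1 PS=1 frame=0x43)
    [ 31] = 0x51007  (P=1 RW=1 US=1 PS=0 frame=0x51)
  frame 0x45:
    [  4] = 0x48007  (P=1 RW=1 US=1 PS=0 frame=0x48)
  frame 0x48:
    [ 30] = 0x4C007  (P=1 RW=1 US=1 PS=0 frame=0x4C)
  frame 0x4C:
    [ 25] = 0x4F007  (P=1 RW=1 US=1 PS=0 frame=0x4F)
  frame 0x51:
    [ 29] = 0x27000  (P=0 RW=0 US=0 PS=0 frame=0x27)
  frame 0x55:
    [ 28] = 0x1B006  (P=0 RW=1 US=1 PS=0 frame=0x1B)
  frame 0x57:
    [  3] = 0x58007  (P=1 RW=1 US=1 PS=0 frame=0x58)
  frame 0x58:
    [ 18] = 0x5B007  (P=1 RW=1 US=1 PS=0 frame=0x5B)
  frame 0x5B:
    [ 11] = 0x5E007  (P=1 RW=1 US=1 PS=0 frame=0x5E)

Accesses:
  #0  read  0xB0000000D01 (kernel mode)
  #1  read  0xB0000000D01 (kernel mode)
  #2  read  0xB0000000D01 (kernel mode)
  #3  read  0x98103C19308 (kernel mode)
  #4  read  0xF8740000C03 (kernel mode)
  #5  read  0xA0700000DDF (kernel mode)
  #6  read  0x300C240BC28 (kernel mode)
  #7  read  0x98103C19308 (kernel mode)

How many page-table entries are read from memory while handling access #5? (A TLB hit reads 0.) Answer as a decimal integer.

Walk each access:
#0 VA=0xB0000000D01 (r,kernel):
  [0] read 0x3F idx=22: raw=0x43087 flags P=1 W=1 U=1 S=1
  ⇒ phys 0x43D01 (huge @L0)  [1 reads]
#1 VA=0xB0000000D01 (r,kernel):
  TLB hit vpn=0xB0000000 → PA=0x43D01
#2 VA=0xB0000000D01 (r,kernel):
  TLB hit vpn=0xB0000000 → PA=0x43D01
#3 VA=0x98103C19308 (r,kernel):
  [0] read 0x3F idx=19: raw=0x45007 flags P=1 W=1 U=1 S=0
  [1] read 0x45 idx=4: raw=0x48007 flags P=1 W=1 U=1 S=0
  [2] read 0x48 idx=30: raw=0x4C007 flags P=1 W=1 U=1 S=0
  [3] read 0x4C idx=25: raw=0x4F007 flags P=1 W=1 U=1 S=0
  ⇒ phys 0x4F308  [4 reads]
#4 VA=0xF8740000C03 (r,kernel):
  [0] read 0x3F idx=31: raw=0x51007 flags P=1 W=1 U=1 S=0
  [1] read 0x51 idx=29: raw=0x27000 flags P=0 W=0 U=0 S=0
  → PAGE_NOT_PRESENT  (2 entries read)
#5 VA=0xA0700000DDF (r,kernel):
  [0] read 0x3F idx=20: raw=0x55007 flags P=1 W=1 U=1 S=0
  [1] read 0x55 idx=28: raw=0x1B006 flags P=0 W=1 U=1 S=0
  → PAGE_NOT_PRESENT  (2 entries read)
#6 VA=0x300C240BC28 (r,kernel):
  [0] read 0x3F idx=6: raw=0x57007 flags P=1 W=1 U=1 S=0
  [1] read 0x57 idx=3: raw=0x58007 flags P=1 W=1 U=1 S=0
  [2] read 0x58 idx=18: raw=0x5B007 flags P=1 W=1 U=1 S=0
  [3] read 0x5B idx=11: raw=0x5E007 flags P=1 W=1 U=1 S=0
  ⇒ phys 0x5EC28  [4 reads]
#7 VA=0x98103C19308 (r,kernel):
  TLB hit vpn=0x98103C19 → PA=0x4F308

Entries read for #5: 2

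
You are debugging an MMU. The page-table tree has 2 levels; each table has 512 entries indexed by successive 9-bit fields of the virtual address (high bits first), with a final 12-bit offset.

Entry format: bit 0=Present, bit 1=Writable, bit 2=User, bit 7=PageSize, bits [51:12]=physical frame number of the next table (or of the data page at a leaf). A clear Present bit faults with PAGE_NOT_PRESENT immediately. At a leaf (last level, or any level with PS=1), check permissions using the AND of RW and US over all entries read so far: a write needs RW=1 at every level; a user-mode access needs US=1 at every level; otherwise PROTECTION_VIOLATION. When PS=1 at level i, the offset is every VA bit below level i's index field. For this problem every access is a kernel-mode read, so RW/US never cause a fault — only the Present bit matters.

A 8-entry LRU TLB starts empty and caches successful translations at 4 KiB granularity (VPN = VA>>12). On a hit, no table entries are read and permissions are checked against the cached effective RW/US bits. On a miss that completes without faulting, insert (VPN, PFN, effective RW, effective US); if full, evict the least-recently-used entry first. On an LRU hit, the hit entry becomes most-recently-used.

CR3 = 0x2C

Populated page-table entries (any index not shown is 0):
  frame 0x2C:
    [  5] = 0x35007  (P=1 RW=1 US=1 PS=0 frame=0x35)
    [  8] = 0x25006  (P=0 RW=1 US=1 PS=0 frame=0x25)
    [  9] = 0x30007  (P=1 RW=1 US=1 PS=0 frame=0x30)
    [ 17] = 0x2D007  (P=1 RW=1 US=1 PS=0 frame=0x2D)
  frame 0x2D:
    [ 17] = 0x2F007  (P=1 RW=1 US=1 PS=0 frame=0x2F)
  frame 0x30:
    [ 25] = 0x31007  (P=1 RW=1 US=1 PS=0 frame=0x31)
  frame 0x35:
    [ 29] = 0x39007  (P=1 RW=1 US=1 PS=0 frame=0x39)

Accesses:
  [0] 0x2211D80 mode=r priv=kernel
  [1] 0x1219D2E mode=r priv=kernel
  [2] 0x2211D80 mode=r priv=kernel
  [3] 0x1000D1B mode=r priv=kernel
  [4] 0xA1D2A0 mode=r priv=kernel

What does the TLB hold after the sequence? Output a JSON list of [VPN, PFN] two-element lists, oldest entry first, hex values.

Trace:
#0 VA=0x2211D80 (r,kernel):
  L0 @0x2C[17] → 0x2D007  P=1,RW=1,US=1,PS=0
  L1 @0x2D[17] → 0x2F007  P=1,RW=1,US=1,PS=0
  → PA=0x2FD80  (2 entries read)
#1 VA=0x1219D2E (r,kernel):
  L0 @0x2C[9] → 0x30007  P=1,RW=1,US=1,PS=0
  L1 @0x30[25] → 0x31007  P=1,RW=1,US=1,PS=0
  → PA=0x31D2E  (2 entries read)
#2 VA=0x2211D80 (r,kernel):
  TLB hit vpn=0x2211 → PA=0x2FD80
#3 VA=0x1000D1B (r,kernel):
  L0 @0x2C[8] → 0x25006  P=0,RW=1,US=1,PS=0
  → PAGE_NOT_PRESENT  (1 entries read)
#4 VA=0xA1D2A0 (r,kernel):
  L0 @0x2C[5] → 0x35007  P=1,RW=1,US=1,PS=0
  L1 @0x35[29] → 0x39007  P=1,RW=1,US=1,PS=0
  → PA=0x392A0  (2 entries read)

TLB: [["0x1219", "0x31"], ["0x2211", "0x2F"], ["0xA1D", "0x39"]]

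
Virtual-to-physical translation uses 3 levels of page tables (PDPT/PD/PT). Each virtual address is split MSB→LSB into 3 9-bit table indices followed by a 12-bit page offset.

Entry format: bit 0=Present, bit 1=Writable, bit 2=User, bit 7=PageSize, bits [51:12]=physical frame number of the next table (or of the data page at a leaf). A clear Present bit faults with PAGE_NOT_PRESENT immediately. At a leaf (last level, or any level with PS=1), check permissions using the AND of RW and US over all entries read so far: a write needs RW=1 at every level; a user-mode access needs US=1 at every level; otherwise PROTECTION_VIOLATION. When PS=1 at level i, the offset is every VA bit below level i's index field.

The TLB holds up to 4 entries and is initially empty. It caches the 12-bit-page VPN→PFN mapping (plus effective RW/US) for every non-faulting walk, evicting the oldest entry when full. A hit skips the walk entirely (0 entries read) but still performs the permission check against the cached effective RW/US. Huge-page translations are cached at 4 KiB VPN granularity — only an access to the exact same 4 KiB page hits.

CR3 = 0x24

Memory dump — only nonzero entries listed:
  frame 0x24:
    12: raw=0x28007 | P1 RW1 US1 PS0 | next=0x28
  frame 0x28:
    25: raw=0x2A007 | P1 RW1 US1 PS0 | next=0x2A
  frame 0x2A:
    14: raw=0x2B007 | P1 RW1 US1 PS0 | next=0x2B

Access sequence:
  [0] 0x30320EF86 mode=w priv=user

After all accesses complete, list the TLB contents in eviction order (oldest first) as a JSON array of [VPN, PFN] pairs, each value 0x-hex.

Walk each access:
#0 VA=0x30320EF86 (w,user):
  L0 @0x24[12] → 0x28007  P=1,RW=1,US=1,PS=0
  L1 @0x28[25] → 0x2A007  P=1,RW=1,US=1,PS=0
  L2 @0x2A[14] → 0x2B007  P=1,RW=1,US=1,PS=0
  → PA=0x2BF86  (3 entries read)

TLB: [["0x30320E", "0x2B"]]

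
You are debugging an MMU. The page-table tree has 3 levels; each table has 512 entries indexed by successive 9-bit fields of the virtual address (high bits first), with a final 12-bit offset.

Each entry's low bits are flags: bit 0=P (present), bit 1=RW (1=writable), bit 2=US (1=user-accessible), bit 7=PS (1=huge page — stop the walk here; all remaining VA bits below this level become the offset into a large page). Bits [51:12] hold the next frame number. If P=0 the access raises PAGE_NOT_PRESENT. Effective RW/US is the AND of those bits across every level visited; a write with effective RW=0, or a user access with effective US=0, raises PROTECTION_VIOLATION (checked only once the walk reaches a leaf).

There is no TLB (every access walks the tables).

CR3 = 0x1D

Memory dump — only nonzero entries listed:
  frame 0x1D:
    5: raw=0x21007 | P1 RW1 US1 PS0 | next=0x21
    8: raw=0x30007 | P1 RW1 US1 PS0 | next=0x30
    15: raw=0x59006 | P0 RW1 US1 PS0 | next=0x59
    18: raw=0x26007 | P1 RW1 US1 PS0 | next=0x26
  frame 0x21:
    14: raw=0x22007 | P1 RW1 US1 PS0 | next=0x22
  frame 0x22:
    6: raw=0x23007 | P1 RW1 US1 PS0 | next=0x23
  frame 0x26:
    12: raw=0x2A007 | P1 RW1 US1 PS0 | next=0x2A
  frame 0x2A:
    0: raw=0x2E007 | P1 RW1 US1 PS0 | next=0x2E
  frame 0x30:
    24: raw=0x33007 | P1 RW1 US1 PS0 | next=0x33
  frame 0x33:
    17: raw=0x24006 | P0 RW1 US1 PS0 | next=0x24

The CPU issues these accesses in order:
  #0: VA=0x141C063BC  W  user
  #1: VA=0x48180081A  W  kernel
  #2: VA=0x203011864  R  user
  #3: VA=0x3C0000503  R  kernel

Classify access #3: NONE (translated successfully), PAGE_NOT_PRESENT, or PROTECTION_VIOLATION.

Per-access translation:
#0 VA=0x141C063BC (w,user):
  [0] read 0x1D idx=5: raw=0x21007 flags P=1 W=1 U=1 S=0
  [1] read 0x21 idx=14: raw=0x22007 flags P=1 W=1 U=1 S=0
  [2] read 0x22 idx=6: raw=0x23007 flags P=1 W=1 U=1 S=0
  ✓ 0x233BC  — 3 lookups
#1 VA=0x48180081A (w,kernel):
  [0] read 0x1D idx=18: raw=0x26007 flags P=1 W=1 U=1 S=0
  [1] read 0x26 idx=12: raw=0x2A007 flags P=1 W=1 U=1 S=0
  [2] read 0x2A idx=0: raw=0x2E007 flags P=1 W=1 U=1 S=0
  ✓ 0x2E81A  — 3 lookups
#2 VA=0x203011864 (r,user):
  [0] read 0x1D idx=8: raw=0x30007 flags P=1 W=1 U=1 S=0
  [1] read 0x30 idx=24: raw=0x33007 flags P=1 W=1 U=1 S=0
  [2] read 0x33 idx=17: raw=0x24006 flags P=0 W=1 U=1 S=0
  → PAGE_NOT_PRESENT  (3 entries read)
#3 VA=0x3C0000503 (r,kernel):
  [0] read 0x1D idx=15: raw=0x59006 flags P=0 W=1 U=1 S=0
  → PAGE_NOT_PRESENT  (1 entries read)

Access #3 fault: PAGE_NOT_PRESENT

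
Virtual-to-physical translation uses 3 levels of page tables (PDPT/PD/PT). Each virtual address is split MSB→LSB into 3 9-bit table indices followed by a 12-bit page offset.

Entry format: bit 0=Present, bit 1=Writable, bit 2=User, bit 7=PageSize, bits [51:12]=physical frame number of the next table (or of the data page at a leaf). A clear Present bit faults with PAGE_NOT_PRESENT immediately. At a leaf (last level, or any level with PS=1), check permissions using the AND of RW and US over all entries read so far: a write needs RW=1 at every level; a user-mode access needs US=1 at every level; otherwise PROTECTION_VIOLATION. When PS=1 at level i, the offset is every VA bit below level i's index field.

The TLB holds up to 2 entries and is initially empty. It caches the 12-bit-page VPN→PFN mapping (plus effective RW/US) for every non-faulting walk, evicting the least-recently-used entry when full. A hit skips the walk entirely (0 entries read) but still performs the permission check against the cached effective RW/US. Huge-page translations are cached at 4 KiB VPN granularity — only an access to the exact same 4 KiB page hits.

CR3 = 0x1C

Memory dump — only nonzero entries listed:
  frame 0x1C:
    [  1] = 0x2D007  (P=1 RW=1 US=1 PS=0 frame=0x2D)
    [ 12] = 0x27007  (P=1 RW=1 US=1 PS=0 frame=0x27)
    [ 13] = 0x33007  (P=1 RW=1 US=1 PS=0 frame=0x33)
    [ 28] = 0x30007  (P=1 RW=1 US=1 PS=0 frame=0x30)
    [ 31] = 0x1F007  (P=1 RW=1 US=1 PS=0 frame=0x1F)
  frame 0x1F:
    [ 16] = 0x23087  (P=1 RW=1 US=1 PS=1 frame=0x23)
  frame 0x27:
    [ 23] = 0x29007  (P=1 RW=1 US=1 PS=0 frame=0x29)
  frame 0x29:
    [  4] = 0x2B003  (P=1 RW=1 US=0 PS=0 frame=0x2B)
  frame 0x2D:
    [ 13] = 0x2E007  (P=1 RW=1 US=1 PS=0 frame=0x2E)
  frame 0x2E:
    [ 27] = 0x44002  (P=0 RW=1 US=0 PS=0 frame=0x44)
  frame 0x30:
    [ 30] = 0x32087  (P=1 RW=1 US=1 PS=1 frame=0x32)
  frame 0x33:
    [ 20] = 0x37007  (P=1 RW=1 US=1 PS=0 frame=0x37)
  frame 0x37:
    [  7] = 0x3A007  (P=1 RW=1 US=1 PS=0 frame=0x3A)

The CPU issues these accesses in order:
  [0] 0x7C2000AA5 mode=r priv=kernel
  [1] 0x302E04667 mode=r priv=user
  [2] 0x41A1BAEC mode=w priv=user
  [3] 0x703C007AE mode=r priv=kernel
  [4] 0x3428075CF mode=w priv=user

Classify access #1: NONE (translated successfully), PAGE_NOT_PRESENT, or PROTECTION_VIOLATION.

Walk each access:
#0 VA=0x7C2000AA5 (r,kernel):
  L0 @0x1C[31] → 0x1F007  P=1,RW=1,US=1,PS=0
  L1 @0x1F[16] → 0x23087  P=1,RW=1,US=1,PS=1
  ✓ 0x23AA5 (huge @L1)  — 2 lookups
#1 VA=0x302E04667 (r,user):
  L0 @0x1C[12] → 0x27007  P=1,RW=1,US=1,PS=0
  L1 @0x27[23] → 0x29007  P=1,RW=1,US=1,PS=0
  L2 @0x29[4] → 0x2B003  P=1,RW=1,US=0,PS=0
  → PROTECTION_VIOLATION  (3 entries read)
#2 VA=0x41A1BAEC (w,user):
  L0 @0x1C[1] → 0x2D007  P=1,RW=1,US=1,PS=0
  L1 @0x2D[13] → 0x2E007  P=1,RW=1,US=1,PS=0
  L2 @0x2E[27] → 0x44002  P=0,RW=1,US=0,PS=0
  → PAGE_NOT_PRESENT  (3 entries read)
#3 VA=0x703C007AE (r,kernel):
  L0 @0x1C[28] → 0x30007  P=1,RW=1,US=1,PS=0
  L1 @0x30[30] → 0x32087  P=1,RW=1,US=1,PS=1
  ✓ 0x327AE (huge @L1)  — 2 lookups
#4 VA=0x3428075CF (w,user):
  L0 @0x1C[13] → 0x33007  P=1,RW=1,US=1,PS=0
  L1 @0x33[20] → 0x37007  P=1,RW=1,US=1,PS=0
  L2 @0x37[7] → 0x3A007  P=1,RW=1,US=1,PS=0
  ✓ 0x3A5CF  — 3 lookups

Access #1 fault: PROTECTION_VIOLATION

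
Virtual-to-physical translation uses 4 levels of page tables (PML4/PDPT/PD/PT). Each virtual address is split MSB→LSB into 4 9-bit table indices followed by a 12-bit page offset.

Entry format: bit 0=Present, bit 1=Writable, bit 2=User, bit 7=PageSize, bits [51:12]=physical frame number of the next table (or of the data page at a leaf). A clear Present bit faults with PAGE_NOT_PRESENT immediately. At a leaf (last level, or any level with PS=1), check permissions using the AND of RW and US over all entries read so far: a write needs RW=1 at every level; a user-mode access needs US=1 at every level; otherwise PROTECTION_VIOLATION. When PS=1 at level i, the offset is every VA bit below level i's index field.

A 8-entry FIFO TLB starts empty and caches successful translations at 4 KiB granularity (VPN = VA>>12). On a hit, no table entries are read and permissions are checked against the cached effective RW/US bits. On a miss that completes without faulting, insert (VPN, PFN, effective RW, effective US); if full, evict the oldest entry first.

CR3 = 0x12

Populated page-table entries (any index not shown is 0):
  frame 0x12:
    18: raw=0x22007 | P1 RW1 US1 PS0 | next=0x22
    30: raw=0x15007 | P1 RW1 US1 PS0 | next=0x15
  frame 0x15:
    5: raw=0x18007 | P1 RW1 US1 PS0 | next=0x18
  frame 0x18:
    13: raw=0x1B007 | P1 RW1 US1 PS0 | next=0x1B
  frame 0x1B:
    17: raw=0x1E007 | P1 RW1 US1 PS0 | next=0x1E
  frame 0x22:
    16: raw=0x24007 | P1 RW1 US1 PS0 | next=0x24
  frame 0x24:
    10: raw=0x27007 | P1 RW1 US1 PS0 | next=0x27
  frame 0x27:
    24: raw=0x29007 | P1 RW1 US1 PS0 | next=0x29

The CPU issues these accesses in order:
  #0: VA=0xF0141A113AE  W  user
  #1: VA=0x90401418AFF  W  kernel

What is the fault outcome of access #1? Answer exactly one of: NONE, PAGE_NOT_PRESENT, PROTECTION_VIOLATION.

Walk each access:
#0 VA=0xF0141A113AE (w,user):
  L0 @0x12[30] → 0x15007  P=1,RW=1,US=1,PS=0
  L1 @0x15[5] → 0x18007  P=1,RW=1,US=1,PS=0
  L2 @0x18[13] → 0x1B007  P=1,RW=1,US=1,PS=0
  L3 @0x1B[17] → 0x1E007  P=1,RW=1,US=1,PS=0
  → PA=0x1E3AE  (4 entries read)
#1 VA=0x90401418AFF (w,kernel):
  L0 @0x12[18] → 0x22007  P=1,RW=1,US=1,PS=0
  L1 @0x22[16] → 0x24007  P=1,RW=1,US=1,PS=0
  L2 @0x24[10] → 0x27007  P=1,RW=1,US=1,PS=0
  L3 @0x27[24] → 0x29007  P=1,RW=1,US=1,PS=0
  → PA=0x29AFF  (4 entries read)

Access #1 fault: NONE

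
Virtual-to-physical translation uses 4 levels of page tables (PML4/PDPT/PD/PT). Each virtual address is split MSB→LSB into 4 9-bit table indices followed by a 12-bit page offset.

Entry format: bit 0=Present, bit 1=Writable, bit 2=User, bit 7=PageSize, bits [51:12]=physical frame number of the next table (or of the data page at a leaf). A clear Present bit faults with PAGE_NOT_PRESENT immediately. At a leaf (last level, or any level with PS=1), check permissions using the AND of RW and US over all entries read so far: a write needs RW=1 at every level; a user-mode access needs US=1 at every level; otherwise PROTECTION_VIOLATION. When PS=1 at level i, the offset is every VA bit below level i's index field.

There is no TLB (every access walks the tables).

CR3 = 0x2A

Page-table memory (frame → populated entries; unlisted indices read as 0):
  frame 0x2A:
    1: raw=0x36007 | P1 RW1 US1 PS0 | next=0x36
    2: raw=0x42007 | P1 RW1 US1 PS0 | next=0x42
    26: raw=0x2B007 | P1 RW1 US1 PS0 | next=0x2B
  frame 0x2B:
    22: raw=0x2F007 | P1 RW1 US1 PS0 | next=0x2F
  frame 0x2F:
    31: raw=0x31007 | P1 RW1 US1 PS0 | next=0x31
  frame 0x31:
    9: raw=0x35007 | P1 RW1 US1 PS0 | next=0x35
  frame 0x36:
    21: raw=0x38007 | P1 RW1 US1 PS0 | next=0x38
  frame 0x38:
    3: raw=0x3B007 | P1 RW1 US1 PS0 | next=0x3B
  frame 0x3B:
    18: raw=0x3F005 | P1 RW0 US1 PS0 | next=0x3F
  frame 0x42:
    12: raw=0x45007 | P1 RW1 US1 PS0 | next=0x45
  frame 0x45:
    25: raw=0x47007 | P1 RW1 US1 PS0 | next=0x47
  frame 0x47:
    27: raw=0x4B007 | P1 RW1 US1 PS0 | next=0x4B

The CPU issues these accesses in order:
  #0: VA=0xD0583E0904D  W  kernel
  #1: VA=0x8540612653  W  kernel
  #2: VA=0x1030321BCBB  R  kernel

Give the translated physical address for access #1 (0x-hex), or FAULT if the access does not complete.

Per-access translation:
#0 VA=0xD0583E0904D (w,kernel):
  L0: frame=0x2A idx=26 entry=0x2B007 [P=1 RW=1 US=1 PS=0]
  L1: frame=0x2B idx=22 entry=0x2F007 [P=1 RW=1 US=1 PS=0]
  L2: frame=0x2F idx=31 entry=0x31007 [P=1 RW=1 US=1 PS=0]
  L3: frame=0x31 idx=9 entry=0x35007 [P=1 RW=1 US=1 PS=0]
  ✓ 0x3504D  — 4 lookups
#1 VA=0x8540612653 (w,kernel):
  L0: frame=0x2A idx=1 entry=0x36007 [P=1 RW=1 US=1 PS=0]
  L1: frame=0x36 idx=21 entry=0x38007 [P=1 RW=1 US=1 PS=0]
  L2: frame=0x38 idx=3 entry=0x3B007 [P=1 RW=1 US=1 PS=0]
  L3: frame=0x3B idx=18 entry=0x3F005 [P=1 RW=0 US=1 PS=0]
  → PROTECTION_VIOLATION  (4 entries read)
#2 VA=0x1030321BCBB (r,kernel):
  L0: frame=0x2A idx=2 entry=0x42007 [P=1 RW=1 US=1 PS=0]
  L1: frame=0x42 idx=12 entry=0x45007 [P=1 RW=1 US=1 PS=0]
  L2: frame=0x45 idx=25 entry=0x47007 [P=1 RW=1 US=1 PS=0]
  L3: frame=0x47 idx=27 entry=0x4B007 [P=1 RW=1 US=1 PS=0]
  ✓ 0x4BCBB  — 4 lookups

Access #1 PA: FAULT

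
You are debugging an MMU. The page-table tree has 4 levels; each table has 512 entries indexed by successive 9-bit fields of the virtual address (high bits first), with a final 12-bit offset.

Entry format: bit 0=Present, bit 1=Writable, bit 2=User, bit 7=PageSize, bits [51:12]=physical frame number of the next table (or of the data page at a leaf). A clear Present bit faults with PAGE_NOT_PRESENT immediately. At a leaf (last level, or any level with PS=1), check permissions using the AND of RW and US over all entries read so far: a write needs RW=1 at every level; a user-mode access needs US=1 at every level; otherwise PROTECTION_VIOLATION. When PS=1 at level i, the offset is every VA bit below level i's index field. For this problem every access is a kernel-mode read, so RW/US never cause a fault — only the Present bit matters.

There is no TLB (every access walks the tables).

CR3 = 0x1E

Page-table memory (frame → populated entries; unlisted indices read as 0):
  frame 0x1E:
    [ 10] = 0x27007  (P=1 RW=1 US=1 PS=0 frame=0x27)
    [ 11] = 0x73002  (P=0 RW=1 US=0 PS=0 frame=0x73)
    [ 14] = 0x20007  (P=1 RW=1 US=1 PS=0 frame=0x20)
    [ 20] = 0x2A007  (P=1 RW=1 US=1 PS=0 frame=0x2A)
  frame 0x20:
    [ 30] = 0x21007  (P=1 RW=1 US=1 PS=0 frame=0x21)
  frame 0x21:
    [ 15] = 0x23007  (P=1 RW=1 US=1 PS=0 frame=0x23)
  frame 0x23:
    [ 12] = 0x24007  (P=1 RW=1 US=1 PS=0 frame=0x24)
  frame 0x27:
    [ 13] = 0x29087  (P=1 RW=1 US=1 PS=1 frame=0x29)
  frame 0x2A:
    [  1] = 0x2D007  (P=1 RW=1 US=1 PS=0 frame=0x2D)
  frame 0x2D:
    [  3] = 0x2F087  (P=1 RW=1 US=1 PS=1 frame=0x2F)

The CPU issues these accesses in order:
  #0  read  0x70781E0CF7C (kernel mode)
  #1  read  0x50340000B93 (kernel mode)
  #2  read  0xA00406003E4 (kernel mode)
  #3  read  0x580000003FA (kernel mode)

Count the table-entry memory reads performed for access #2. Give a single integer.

Trace:
#0 VA=0x70781E0CF7C (r,kernel):
  L0: frame=0x1E idx=14 entry=0x20007 [P=1 RW=1 US=1 PS=0]
  L1: frame=0x20 idx=30 entry=0x21007 [P=1 RW=1 US=1 PS=0]
  L2: frame=0x21 idx=15 entry=0x23007 [P=1 RW=1 US=1 PS=0]
  L3: frame=0x23 idx=12 entry=0x24007 [P=1 RW=1 US=1 PS=0]
  ⇒ phys 0x24F7C  [4 reads]
#1 VA=0x50340000B93 (r,kernel):
  L0: frame=0x1E idx=10 entry=0x27007 [P=1 RW=1 US=1 PS=0]
  L1: frame=0x27 idx=13 entry=0x29087 [P=1 RW=1 US=1 PS=1]
  ⇒ phys 0x29B93 (huge @L1)  [2 reads]
#2 VA=0xA00406003E4 (r,kernel):
  L0: frame=0x1E idx=20 entry=0x2A007 [P=1 RW=1 US=1 PS=0]
  L1: frame=0x2A idx=1 entry=0x2D007 [P=1 RW=1 US=1 PS=0]
  L2: frame=0x2D idx=3 entry=0x2F087 [P=1 RW=1 US=1 PS=1]
  ⇒ phys 0x2F3E4 (huge @L2)  [3 reads]
#3 VA=0x580000003FA (r,kernel):
  L0: frame=0x1E idx=11 entry=0x73002 [P=0 RW=1 US=0 PS=0]
  ⇒ fault: PAGE_NOT_PRESENT  — 1 lookups

Entries read for #2: 3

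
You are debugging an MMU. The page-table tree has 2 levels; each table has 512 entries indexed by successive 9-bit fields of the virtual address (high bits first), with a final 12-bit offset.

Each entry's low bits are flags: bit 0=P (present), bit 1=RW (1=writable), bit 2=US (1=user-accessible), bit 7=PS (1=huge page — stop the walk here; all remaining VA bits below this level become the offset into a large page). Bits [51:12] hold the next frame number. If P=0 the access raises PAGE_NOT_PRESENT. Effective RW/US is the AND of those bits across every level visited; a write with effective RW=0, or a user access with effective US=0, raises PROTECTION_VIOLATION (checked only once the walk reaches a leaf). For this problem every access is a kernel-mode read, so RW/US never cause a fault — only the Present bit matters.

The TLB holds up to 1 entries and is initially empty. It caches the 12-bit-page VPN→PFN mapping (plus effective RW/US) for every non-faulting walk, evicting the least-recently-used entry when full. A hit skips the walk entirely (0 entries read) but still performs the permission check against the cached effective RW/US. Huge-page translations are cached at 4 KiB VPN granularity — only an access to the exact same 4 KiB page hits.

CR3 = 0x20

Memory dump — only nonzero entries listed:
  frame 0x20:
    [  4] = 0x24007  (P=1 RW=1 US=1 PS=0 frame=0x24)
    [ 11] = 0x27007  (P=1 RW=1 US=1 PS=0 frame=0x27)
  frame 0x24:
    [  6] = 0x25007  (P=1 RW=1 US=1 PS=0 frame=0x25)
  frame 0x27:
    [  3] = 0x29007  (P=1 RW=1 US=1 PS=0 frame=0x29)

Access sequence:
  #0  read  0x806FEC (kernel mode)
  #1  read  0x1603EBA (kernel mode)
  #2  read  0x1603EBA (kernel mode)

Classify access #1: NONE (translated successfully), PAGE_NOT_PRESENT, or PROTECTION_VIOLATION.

Walk each access:
#0 VA=0x806FEC (r,kernel):
  [0] read 0x20 idx=4: raw=0x24007 flags P=1 W=1 U=1 S=0
  [1] read 0x24 idx=6: raw=0x25007 flags P=1 W=1 U=1 S=0
  → PA=0x25FEC  (2 entries read)
#1 VA=0x1603EBA (r,kernel):
  [0] read 0x20 idx=11: raw=0x27007 flags P=1 W=1 U=1 S=0
  [1] read 0x27 idx=3: raw=0x29007 flags P=1 W=1 U=1 S=0
  → PA=0x29EBA  (2 entries read)
#2 VA=0x1603EBA (r,kernel):
  TLB hit vpn=0x1603 → PA=0x29EBA

Access #1 fault: NONE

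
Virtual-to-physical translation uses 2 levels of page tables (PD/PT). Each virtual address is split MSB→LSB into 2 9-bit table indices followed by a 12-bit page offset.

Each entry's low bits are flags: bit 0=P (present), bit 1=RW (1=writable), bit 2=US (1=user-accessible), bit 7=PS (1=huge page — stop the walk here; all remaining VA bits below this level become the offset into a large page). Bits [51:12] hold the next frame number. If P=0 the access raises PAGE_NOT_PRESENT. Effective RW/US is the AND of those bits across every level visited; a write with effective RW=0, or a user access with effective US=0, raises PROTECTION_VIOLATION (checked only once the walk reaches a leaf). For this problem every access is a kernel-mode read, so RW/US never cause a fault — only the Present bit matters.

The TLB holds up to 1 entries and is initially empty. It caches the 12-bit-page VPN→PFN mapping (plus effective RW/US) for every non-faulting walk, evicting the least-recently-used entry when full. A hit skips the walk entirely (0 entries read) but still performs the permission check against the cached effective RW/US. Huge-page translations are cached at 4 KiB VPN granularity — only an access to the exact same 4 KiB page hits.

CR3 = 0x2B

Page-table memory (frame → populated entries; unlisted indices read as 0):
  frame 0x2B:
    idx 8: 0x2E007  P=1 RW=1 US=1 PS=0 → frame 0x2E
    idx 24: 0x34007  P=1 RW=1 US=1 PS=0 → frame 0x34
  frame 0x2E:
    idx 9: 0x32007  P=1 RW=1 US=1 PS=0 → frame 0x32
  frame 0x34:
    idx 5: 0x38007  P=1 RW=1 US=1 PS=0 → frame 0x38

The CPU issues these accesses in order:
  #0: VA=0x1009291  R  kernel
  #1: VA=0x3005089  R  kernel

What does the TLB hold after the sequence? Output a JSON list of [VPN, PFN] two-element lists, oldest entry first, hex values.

Trace:
#0 VA=0x1009291 (r,kernel):
  [0] read 0x2B idx=8: raw=0x2E007 flags P=1 W=1 U=1 S=0
  [1] read 0x2E idx=9: raw=0x32007 flags P=1 W=1 U=1 S=0
  ⇒ phys 0x32291  [2 reads]
#1 VA=0x3005089 (r,kernel):
  [0] read 0x2B idx=24: raw=0x34007 flags P=1 W=1 U=1 S=0
  [1] read 0x34 idx=5: raw=0x38007 flags P=1 W=1 U=1 S=0
  ⇒ phys 0x38089  [2 reads]

TLB: [["0x3005", "0x38"]]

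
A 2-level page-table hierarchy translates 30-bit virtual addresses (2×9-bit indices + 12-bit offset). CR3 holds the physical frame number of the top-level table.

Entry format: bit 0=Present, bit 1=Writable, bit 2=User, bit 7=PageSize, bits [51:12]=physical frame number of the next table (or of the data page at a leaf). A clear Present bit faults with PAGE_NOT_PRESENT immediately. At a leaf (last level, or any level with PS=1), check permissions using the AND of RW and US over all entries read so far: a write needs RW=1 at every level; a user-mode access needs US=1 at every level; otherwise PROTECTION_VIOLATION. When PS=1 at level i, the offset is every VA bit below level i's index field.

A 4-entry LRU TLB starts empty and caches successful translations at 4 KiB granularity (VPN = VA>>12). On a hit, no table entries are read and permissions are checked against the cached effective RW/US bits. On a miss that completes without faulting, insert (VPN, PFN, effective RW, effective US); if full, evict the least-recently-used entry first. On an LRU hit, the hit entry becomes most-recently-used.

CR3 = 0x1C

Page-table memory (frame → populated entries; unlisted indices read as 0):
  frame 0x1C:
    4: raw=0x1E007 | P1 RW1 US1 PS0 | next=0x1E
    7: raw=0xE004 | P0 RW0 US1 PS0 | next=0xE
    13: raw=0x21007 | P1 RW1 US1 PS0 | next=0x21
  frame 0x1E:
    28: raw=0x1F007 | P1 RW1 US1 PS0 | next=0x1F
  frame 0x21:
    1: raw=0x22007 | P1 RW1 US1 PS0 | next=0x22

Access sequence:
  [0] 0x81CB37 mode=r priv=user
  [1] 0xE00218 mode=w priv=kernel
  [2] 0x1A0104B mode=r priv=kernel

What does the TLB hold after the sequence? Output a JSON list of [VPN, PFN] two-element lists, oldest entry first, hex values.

Per-access translation:
#0 VA=0x81CB37 (r,user):
  L0: frame=0x1C idx=4 entry=0x1E007 [P=1 RW=1 US=1 PS=0]
  L1: frame=0x1E idx=28 entry=0x1F007 [P=1 RW=1 US=1 PS=0]
  ⇒ phys 0x1FB37  [2 reads]
#1 VA=0xE00218 (w,kernel):
  L0: frame=0x1C idx=7 entry=0xE004 [P=0 RW=0 US=1 PS=0]
  ⇒ fault: PAGE_NOT_PRESENT  — 1 lookups
#2 VA=0x1A0104B (r,kernel):
  L0: frame=0x1C idx=13 entry=0x21007 [P=1 RW=1 US=1 PS=0]
  L1: frame=0x21 idx=1 entry=0x22007 [P=1 RW=1 US=1 PS=0]
  ⇒ phys 0x2204B  [2 reads]

TLB: [["0x81C", "0x1F"], ["0x1A01", "0x22"]]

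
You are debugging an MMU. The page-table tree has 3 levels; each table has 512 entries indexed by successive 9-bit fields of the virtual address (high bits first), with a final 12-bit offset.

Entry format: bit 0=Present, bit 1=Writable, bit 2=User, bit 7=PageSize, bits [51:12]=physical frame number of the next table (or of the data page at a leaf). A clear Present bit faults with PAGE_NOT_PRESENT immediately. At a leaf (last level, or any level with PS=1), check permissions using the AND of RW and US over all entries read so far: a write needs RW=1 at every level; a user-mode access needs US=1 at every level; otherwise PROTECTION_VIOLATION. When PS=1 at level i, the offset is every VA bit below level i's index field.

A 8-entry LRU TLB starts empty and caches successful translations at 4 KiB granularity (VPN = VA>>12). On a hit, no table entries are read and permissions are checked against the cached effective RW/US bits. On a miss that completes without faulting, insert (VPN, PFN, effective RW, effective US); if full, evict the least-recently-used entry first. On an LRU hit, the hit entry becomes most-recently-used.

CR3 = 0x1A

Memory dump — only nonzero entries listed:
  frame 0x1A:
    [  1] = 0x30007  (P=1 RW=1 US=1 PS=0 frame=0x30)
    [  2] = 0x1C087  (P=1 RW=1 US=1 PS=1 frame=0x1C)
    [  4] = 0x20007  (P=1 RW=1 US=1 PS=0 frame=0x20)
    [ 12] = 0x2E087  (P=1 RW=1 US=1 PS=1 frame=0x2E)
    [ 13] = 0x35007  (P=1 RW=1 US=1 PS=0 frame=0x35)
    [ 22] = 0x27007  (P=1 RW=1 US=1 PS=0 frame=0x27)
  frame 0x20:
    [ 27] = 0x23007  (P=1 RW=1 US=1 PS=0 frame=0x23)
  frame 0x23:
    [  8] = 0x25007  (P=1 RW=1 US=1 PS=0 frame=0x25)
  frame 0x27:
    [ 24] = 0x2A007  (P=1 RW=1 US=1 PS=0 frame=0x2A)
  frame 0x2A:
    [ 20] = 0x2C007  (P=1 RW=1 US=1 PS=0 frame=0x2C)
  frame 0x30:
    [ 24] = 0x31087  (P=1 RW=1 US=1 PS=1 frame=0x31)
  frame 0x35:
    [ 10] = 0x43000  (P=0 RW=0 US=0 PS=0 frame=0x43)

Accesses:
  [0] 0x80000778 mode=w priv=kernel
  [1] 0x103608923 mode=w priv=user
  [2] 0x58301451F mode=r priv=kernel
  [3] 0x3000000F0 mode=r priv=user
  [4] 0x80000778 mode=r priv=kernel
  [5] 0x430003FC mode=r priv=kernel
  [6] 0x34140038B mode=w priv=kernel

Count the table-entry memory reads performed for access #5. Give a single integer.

Per-access translation:
#0 VA=0x80000778 (w,kernel):
  [0] read 0x1A idx=2: raw=0x1C087 flags P=1 W=1 U=1 S=1
  ✓ 0x1C778 (huge @L0)  — 1 lookups
#1 VA=0x103608923 (w,user):
  [0] read 0x1A idx=4: raw=0x20007 flags P=1 W=1 U=1 S=0
  [1] read 0x20 idx=27: raw=0x23007 flags P=1 W=1 U=1 S=0
  [2] read 0x23 idx=8: raw=0x25007 flags P=1 W=1 U=1 S=0
  ✓ 0x25923  — 3 lookups
#2 VA=0x58301451F (r,kernel):
  [0] read 0x1A idx=22: raw=0x27007 flags P=1 W=1 U=1 S=0
  [1] read 0x27 idx=24: raw=0x2A007 flags P=1 W=1 U=1 S=0
  [2] read 0x2A idx=20: raw=0x2C007 flags P=1 W=1 U=1 S=0
  ✓ 0x2C51F  — 3 lookups
#3 VA=0x3000000F0 (r,user):
  [0] read 0x1A idx=12: raw=0x2E087 flags P=1 W=1 U=1 S=1
  ✓ 0x2E0F0 (huge @L0)  — 1 lookups
#4 VA=0x80000778 (r,kernel):
  TLB hit vpn=0x80000 → PA=0x1C778
#5 VA=0x430003FC (r,kernel):
  [0] read 0x1A idx=1: raw=0x30007 flags P=1 W=1 U=1 S=0
  [1] read 0x30 idx=24: raw=0x31087 flags P=1 W=1 U=1 S=1
  ✓ 0x313FC (huge @L1)  — 2 lookups
#6 VA=0x34140038B (w,kernel):
  [0] read 0x1A idx=13: raw=0x35007 flags P=1 W=1 U=1 S=0
  [1] read 0x35 idx=10: raw=0x43000 flags P=0 W=0 U=0 S=0
  → PAGE_NOT_PRESENT  (2 entries read)

Entries read for #5: 2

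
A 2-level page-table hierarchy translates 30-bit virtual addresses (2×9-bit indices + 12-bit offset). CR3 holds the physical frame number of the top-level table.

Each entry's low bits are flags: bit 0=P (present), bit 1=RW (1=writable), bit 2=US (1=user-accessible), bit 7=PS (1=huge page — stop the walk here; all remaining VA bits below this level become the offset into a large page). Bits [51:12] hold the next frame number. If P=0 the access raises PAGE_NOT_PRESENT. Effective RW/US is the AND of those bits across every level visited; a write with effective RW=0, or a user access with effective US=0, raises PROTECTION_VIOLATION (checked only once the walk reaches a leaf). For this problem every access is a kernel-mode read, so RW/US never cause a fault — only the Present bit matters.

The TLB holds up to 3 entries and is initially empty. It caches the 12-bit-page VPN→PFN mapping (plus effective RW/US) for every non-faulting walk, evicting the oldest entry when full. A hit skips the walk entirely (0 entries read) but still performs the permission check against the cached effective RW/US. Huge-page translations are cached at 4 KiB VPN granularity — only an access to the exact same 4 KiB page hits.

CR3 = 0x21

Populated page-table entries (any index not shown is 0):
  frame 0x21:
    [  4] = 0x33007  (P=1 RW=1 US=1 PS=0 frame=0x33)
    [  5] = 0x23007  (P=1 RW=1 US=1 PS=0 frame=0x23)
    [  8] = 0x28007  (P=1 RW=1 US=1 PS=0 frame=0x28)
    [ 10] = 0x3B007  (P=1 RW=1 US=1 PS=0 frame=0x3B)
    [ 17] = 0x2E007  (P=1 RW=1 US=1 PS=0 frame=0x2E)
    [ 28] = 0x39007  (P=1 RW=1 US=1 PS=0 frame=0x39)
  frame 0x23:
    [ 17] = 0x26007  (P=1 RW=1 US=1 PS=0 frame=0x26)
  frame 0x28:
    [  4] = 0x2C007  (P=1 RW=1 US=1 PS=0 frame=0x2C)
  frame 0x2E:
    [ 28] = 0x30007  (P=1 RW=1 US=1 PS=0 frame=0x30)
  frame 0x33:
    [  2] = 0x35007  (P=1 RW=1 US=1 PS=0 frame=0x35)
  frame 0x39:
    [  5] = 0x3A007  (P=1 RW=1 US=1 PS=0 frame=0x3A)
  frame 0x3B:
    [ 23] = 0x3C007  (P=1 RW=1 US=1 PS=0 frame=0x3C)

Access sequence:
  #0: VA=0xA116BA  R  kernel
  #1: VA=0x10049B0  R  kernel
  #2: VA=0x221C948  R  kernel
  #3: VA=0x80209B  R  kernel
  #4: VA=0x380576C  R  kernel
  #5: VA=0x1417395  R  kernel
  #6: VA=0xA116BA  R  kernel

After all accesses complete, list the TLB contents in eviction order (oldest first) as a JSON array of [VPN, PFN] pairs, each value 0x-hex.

Per-access translation:
#0 VA=0xA116BA (r,kernel):
  L0: frame=0x21 idx=5 entry=0x23007 [P=1 RW=1 US=1 PS=0]
  L1: frame=0x23 idx=17 entry=0x26007 [P=1 RW=1 US=1 PS=0]
  → PA=0x266BA  (2 entries read)
#1 VA=0x10049B0 (r,kernel):
  L0: frame=0x21 idx=8 entry=0x28007 [P=1 RW=1 US=1 PS=0]
  L1: frame=0x28 idx=4 entry=0x2C007 [P=1 RW=1 US=1 PS=0]
  → PA=0x2C9B0  (2 entries read)
#2 VA=0x221C948 (r,kernel):
  L0: frame=0x21 idx=17 entry=0x2E007 [P=1 RW=1 US=1 PS=0]
  L1: frame=0x2E idx=28 entry=0x30007 [P=1 RW=1 US=1 PS=0]
  → PA=0x30948  (2 entries read)
#3 VA=0x80209B (r,kernel):
  L0: frame=0x21 idx=4 entry=0x33007 [P=1 RW=1 US=1 PS=0]
  L1: frame=0x33 idx=2 entry=0x35007 [P=1 RW=1 US=1 PS=0]
  → PA=0x3509B  (2 entries read)
#4 VA=0x380576C (r,kernel):
  L0: frame=0x21 idx=28 entry=0x39007 [P=1 RW=1 US=1 PS=0]
  L1: frame=0x39 idx=5 entry=0x3A007 [P=1 RW=1 US=1 PS=0]
  → PA=0x3A76C  (2 entries read)
#5 VA=0x1417395 (r,kernel):
  L0: frame=0x21 idx=10 entry=0x3B007 [P=1 RW=1 US=1 PS=0]
  L1: frame=0x3B idx=23 entry=0x3C007 [P=1 RW=1 US=1 PS=0]
  → PA=0x3C395  (2 entries read)
#6 VA=0xA116BA (r,kernel):
  L0: frame=0x21 idx=5 entry=0x23007 [P=1 RW=1 US=1 PS=0]
  L1: frame=0x23 idx=17 entry=0x26007 [P=1 RW=1 US=1 PS=0]
  → PA=0x266BA  (2 entries read)

TLB: [["0x3805", "0x3A"], ["0x1417", "0x3C"], ["0xA11", "0x26"]]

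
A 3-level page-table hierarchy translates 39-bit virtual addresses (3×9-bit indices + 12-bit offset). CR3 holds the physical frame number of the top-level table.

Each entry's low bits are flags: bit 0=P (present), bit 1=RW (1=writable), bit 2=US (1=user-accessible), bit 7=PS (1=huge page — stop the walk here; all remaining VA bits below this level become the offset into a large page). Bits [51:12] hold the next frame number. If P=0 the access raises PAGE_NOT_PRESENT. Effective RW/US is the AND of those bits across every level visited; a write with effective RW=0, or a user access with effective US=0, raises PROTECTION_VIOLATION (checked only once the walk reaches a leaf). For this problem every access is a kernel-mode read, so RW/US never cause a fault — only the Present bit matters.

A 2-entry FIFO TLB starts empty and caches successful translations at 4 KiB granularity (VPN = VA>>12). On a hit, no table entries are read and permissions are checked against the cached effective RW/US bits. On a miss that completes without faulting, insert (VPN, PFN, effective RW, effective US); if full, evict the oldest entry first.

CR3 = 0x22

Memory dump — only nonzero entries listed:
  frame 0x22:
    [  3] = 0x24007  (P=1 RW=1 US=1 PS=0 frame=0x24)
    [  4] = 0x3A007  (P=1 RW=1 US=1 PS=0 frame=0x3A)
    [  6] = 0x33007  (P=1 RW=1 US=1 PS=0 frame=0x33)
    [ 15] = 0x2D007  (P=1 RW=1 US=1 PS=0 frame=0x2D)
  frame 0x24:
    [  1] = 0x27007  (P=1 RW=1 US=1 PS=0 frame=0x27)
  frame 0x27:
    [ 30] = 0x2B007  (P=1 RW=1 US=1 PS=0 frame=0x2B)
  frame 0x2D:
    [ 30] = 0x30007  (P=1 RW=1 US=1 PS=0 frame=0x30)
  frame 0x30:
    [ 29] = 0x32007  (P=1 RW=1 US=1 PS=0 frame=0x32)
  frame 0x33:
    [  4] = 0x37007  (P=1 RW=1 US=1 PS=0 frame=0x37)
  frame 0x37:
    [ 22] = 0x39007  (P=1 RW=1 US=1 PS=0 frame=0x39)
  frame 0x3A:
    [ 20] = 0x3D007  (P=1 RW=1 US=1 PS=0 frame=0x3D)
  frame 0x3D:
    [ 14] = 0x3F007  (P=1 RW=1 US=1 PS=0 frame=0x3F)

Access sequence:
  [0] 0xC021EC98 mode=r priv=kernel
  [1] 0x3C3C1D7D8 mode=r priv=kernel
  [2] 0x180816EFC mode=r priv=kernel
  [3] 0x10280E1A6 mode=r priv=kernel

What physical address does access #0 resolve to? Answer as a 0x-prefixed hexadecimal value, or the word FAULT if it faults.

Walk each access:
#0 VA=0xC021EC98 (r,kernel):
  L0: frame=0x22 idx=3 entry=0x24007 [P=1 RW=1 US=1 PS=0]
  L1: frame=0x24 idx=1 entry=0x27007 [P=1 RW=1 US=1 PS=0]
  L2: frame=0x27 idx=30 entry=0x2B007 [P=1 RW=1 US=1 PS=0]
  → PA=0x2BC98  (3 entries read)
#1 VA=0x3C3C1D7D8 (r,kernel):
  L0: frame=0x22 idx=15 entry=0x2D007 [P=1 RW=1 US=1 PS=0]
  L1: frame=0x2D idx=30 entry=0x30007 [P=1 RW=1 US=1 PS=0]
  L2: frame=0x30 idx=29 entry=0x32007 [P=1 RW=1 US=1 PS=0]
  → PA=0x327D8  (3 entries read)
#2 VA=0x180816EFC (r,kernel):
  L0: frame=0x22 idx=6 entry=0x33007 [P=1 RW=1 US=1 PS=0]
  L1: frame=0x33 idx=4 entry=0x37007 [P=1 RW=1 US=1 PS=0]
  L2: frame=0x37 idx=22 entry=0x39007 [P=1 RW=1 US=1 PS=0]
  → PA=0x39EFC  (3 entries read)
#3 VA=0x10280E1A6 (r,kernel):
  L0: frame=0x22 idx=4 entry=0x3A007 [P=1 RW=1 US=1 PS=0]
  L1: frame=0x3A idx=20 entry=0x3D007 [P=1 RW=1 US=1 PS=0]
  L2: frame=0x3D idx=14 entry=0x3F007 [P=1 RW=1 US=1 PS=0]
  → PA=0x3F1A6  (3 entries read)

Access #0 PA: 0x2BC98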